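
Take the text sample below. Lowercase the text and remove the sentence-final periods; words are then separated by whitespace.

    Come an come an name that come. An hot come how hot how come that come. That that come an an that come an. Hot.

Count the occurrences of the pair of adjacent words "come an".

Scanning the 24 overlapping bigram windows for "come an":
  position 1–2: come an
  position 3–4: come an
  position 7–8: come an
  position 19–20: come an
  position 23–24: come an

5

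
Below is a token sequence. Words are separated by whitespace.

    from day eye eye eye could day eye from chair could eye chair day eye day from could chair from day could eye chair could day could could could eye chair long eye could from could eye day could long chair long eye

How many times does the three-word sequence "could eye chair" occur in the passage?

3

Scanning the 41 overlapping trigram windows for "could eye chair":
  position 11–13: could eye chair
  position 22–24: could eye chair
  position 29–31: could eye chair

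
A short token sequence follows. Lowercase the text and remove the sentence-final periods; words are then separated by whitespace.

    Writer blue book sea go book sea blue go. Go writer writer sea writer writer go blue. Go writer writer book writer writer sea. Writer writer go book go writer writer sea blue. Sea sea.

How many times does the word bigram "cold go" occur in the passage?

Scanning the 34 overlapping bigram windows for "cold go":
  (none found)

0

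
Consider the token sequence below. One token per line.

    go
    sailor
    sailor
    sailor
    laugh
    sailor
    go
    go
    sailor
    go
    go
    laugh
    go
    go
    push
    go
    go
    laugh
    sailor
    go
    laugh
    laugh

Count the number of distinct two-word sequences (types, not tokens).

22 tokens → 21 bigram windows in total.
Repeated bigrams (each contributes count−1 duplicates):
  go go: 4
  go laugh: 3
  sailor go: 3
  go sailor: 2
  laugh sailor: 2
  sailor sailor: 2
10 duplicate windows → 21 − 10 = 11 distinct.

11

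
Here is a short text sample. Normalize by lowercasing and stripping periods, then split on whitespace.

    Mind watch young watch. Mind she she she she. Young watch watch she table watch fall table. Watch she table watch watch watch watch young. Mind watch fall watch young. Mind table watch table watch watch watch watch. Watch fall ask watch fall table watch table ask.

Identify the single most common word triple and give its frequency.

Trigram frequencies (highest first):
  watch watch watch: 5
  she she she: 2
  watch she table: 2
  she table watch: 2
  watch fall table: 2
  fall table watch: 2
  … (27 more, each ≤ 2)

"watch watch watch", 5 times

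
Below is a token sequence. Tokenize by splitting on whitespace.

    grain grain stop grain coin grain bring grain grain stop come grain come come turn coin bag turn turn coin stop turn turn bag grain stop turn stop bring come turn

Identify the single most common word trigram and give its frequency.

"grain grain stop", 2 times

Trigram frequencies (highest first):
  grain grain stop: 2
  grain stop grain: 1
  stop grain coin: 1
  grain coin grain: 1
  coin grain bring: 1
  grain bring grain: 1
  … (22 more, each ≤ 1)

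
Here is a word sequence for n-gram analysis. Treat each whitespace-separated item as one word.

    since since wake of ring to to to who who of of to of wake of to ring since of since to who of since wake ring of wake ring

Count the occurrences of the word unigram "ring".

4

Scanning the 30 tokens for "ring":
  position 5: ring
  position 18: ring
  position 27: ring
  position 30: ring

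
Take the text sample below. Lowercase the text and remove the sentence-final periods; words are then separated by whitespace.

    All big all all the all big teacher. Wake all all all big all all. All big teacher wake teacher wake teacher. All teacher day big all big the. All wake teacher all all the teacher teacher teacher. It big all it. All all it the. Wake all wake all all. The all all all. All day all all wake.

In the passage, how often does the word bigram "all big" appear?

Scanning the 59 overlapping bigram windows for "all big":
  position 1–2: all big
  position 6–7: all big
  position 12–13: all big
  position 16–17: all big
  position 27–28: all big

5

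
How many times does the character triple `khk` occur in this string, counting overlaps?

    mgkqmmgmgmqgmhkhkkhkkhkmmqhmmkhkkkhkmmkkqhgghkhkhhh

Sliding a length-3 window over the 51 characters (49 positions):
  position 15–17: khk
  position 18–20: khk
  position 21–23: khk
  position 30–32: khk
  position 34–36: khk
  position 46–48: khk

6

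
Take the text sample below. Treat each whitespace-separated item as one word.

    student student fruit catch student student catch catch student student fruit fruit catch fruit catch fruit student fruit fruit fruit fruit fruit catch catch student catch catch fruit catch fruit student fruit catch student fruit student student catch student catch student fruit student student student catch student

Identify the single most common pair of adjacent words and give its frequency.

"catch student", 7 times

Bigram frequencies (highest first):
  catch student: 7
  student student: 6
  student fruit: 6
  fruit catch: 6
  student catch: 5
  fruit fruit: 5
  … (3 more, each ≤ 4)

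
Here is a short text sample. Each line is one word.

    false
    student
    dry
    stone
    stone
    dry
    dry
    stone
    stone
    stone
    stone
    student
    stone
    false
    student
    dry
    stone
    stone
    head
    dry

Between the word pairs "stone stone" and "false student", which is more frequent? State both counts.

"stone stone": 5 occurrences
"false student": 2 occurrences

"stone stone" (5 vs 2)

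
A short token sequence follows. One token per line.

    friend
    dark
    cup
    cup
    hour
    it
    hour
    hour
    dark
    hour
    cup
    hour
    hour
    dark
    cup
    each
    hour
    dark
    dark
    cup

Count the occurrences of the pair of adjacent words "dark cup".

3

Scanning the 19 overlapping bigram windows for "dark cup":
  position 2–3: dark cup
  position 14–15: dark cup
  position 19–20: dark cup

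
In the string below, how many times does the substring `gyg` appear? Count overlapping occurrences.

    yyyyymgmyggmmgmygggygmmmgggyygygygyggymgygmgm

Sliding a length-3 window over the 45 characters (43 positions):
  position 19–21: gyg
  position 30–32: gyg
  position 32–34: gyg
  position 34–36: gyg
  position 40–42: gyg

5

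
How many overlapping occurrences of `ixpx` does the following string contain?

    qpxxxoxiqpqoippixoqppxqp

0

Sliding a length-4 window over the 24 characters (21 positions):
  (no match at any position)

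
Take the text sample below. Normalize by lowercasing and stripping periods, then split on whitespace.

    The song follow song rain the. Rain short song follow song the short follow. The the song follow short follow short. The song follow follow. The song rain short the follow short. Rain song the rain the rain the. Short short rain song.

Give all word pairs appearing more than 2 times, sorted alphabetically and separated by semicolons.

Bigram counts meeting the condition (more than 2 times):
  follow short: 3
  rain the: 3
  song follow: 4
  the rain: 3
  the song: 4

follow short; rain the; song follow; the rain; the song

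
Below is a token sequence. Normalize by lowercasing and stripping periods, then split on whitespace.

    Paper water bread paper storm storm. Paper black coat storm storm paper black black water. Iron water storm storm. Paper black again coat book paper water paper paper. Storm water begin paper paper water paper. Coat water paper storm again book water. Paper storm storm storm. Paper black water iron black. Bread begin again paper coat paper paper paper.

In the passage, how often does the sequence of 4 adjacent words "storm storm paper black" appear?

Scanning the 56 overlapping 4-gram windows for "storm storm paper black":
  position 5–8: storm storm paper black
  position 10–13: storm storm paper black
  position 18–21: storm storm paper black
  position 45–48: storm storm paper black

4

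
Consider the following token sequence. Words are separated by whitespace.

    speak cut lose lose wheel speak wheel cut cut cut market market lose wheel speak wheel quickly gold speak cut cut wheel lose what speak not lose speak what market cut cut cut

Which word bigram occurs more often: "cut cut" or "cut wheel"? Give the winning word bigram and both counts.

"cut cut" (5 vs 1)

"cut cut": 5 occurrences
"cut wheel": 1 occurrence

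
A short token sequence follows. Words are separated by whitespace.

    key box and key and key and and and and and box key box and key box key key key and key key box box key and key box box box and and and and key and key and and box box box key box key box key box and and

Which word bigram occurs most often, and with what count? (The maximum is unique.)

Bigram frequencies (highest first):
  and and: 9
  key box: 8
  and key: 7
  key and: 6
  box key: 6
  box box: 5
  … (3 more, each ≤ 4)

"and and", 9 times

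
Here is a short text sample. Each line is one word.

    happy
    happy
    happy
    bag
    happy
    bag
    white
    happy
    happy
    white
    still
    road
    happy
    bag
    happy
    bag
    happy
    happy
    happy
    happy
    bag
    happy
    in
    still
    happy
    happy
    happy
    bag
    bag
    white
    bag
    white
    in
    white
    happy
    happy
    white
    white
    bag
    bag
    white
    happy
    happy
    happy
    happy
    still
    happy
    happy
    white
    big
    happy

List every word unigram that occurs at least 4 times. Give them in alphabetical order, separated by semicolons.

bag; happy; white

Unigram counts meeting the condition (at least 4 times):
  bag: 10
  happy: 25
  white: 9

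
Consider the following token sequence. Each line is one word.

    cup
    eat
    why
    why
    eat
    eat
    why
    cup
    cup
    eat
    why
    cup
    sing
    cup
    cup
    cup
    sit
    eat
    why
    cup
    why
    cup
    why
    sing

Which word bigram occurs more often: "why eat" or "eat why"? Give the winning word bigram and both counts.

"eat why" (4 vs 1)

"why eat": 1 occurrence
"eat why": 4 occurrences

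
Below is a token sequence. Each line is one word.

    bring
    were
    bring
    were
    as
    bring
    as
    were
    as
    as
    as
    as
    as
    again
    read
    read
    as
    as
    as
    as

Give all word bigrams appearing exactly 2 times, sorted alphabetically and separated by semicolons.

Bigram counts meeting the condition (exactly 2 times):
  bring were: 2
  were as: 2

bring were; were as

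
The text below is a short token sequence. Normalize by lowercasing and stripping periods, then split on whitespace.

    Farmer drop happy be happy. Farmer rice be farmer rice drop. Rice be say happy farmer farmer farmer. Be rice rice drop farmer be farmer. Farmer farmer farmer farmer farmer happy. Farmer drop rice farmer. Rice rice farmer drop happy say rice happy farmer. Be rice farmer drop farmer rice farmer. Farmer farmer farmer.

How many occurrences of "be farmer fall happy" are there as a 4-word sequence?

0

Scanning the 51 overlapping 4-gram windows for "be farmer fall happy":
  (none found)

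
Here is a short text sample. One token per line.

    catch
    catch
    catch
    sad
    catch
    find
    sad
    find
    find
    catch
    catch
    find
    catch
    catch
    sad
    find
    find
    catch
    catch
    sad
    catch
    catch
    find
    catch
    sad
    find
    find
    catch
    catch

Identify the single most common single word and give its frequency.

Unigram frequencies (highest first):
  catch: 15
  find: 9
  sad: 5

"catch", 15 times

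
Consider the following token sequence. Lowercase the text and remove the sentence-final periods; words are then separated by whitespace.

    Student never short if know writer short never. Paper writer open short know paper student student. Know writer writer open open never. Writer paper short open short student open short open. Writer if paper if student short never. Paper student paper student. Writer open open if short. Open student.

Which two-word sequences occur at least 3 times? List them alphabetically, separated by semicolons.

Bigram counts meeting the condition (at least 3 times):
  open short: 3
  paper student: 3
  short open: 3
  writer open: 3

open short; paper student; short open; writer open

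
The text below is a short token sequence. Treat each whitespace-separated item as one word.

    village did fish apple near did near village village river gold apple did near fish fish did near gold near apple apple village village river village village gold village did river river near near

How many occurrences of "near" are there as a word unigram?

7

Scanning the 34 tokens for "near":
  position 5: near
  position 7: near
  position 14: near
  position 18: near
  position 20: near
  position 33: near
  position 34: near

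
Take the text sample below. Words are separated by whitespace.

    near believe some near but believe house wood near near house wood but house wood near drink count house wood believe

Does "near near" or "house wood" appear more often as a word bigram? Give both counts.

"near near": 1 occurrence
"house wood": 4 occurrences

"house wood" (4 vs 1)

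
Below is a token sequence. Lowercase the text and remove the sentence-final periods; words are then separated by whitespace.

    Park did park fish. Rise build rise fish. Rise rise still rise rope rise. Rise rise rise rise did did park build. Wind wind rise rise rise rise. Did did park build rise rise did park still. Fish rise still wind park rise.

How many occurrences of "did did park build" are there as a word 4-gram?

2

Scanning the 40 overlapping 4-gram windows for "did did park build":
  position 19–22: did did park build
  position 29–32: did did park build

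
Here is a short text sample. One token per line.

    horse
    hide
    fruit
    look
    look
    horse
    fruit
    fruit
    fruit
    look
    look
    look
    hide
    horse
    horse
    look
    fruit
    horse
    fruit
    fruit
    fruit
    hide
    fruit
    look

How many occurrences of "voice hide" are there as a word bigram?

0

Scanning the 23 overlapping bigram windows for "voice hide":
  (none found)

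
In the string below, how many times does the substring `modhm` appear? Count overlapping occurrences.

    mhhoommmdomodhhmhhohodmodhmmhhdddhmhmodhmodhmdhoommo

3

Sliding a length-5 window over the 52 characters (48 positions):
  position 23–27: modhm
  position 37–41: modhm
  position 41–45: modhm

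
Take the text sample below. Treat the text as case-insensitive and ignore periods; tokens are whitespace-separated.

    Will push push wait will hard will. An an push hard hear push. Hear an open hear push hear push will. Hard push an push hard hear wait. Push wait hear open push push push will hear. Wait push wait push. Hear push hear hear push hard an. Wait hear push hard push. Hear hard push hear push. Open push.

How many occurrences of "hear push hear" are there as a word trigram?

3

Scanning the 58 overlapping trigram windows for "hear push hear":
  position 12–14: hear push hear
  position 17–19: hear push hear
  position 42–44: hear push hear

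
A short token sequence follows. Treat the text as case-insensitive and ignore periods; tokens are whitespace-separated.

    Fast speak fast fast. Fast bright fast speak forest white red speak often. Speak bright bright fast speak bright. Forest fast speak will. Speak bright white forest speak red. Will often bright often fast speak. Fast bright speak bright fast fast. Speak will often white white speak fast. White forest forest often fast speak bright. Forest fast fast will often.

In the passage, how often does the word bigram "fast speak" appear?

7

Scanning the 59 overlapping bigram windows for "fast speak":
  position 1–2: fast speak
  position 7–8: fast speak
  position 17–18: fast speak
  position 21–22: fast speak
  position 34–35: fast speak
  position 41–42: fast speak
  position 53–54: fast speak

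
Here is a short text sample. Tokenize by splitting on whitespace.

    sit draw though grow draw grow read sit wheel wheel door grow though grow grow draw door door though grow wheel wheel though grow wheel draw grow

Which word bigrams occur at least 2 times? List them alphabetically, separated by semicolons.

Bigram counts meeting the condition (at least 2 times):
  draw grow: 2
  grow draw: 2
  grow wheel: 2
  though grow: 4
  wheel wheel: 2

draw grow; grow draw; grow wheel; though grow; wheel wheel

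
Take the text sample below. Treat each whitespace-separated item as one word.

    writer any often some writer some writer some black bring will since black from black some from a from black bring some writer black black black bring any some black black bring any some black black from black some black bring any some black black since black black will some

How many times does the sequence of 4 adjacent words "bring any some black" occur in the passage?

Scanning the 47 overlapping 4-gram windows for "bring any some black":
  position 27–30: bring any some black
  position 32–35: bring any some black
  position 41–44: bring any some black

3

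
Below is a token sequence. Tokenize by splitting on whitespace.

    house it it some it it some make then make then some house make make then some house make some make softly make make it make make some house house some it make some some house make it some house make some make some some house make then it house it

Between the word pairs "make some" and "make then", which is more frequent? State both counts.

"make some": 5 occurrences
"make then": 4 occurrences

"make some" (5 vs 4)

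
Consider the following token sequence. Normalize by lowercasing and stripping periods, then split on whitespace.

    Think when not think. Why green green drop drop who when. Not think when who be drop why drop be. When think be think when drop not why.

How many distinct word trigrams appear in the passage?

25

28 tokens → 26 trigram windows in total.
Repeated trigrams (each contributes count−1 duplicates):
  when not think: 2
1 duplicate windows → 26 − 1 = 25 distinct.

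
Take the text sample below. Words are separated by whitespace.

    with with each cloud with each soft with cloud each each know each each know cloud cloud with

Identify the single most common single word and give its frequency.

Unigram frequencies (highest first):
  each: 6
  with: 5
  cloud: 4
  know: 2
  soft: 1

"each", 6 times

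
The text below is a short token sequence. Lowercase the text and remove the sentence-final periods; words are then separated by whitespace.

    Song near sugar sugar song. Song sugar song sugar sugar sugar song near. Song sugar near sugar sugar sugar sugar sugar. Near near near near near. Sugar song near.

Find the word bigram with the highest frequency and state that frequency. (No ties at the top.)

Bigram frequencies (highest first):
  sugar sugar: 7
  sugar song: 4
  near near: 4
  song near: 3
  near sugar: 3
  song sugar: 3
  … (3 more, each ≤ 2)

"sugar sugar", 7 times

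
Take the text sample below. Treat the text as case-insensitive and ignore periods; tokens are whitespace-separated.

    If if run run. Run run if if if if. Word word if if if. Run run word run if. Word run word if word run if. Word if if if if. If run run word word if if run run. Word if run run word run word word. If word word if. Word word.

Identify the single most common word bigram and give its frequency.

"if if", 11 times

Bigram frequencies (highest first):
  if if: 11
  run run: 7
  word if: 7
  if word: 6
  run word: 6
  if run: 5
  … (3 more, each ≤ 5)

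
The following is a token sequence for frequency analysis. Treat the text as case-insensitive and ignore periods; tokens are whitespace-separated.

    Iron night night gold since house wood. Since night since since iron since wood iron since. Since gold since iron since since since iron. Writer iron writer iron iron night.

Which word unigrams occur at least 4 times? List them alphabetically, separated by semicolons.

Unigram counts meeting the condition (at least 4 times):
  iron: 8
  night: 4
  since: 11

iron; night; since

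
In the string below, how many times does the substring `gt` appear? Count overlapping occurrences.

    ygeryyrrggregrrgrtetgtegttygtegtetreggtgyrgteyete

6

Sliding a length-2 window over the 49 characters (48 positions):
  position 21–22: gt
  position 24–25: gt
  position 28–29: gt
  position 31–32: gt
  position 38–39: gt
  position 43–44: gt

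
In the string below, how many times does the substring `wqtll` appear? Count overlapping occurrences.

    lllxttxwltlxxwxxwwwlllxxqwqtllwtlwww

1

Sliding a length-5 window over the 36 characters (32 positions):
  position 26–30: wqtll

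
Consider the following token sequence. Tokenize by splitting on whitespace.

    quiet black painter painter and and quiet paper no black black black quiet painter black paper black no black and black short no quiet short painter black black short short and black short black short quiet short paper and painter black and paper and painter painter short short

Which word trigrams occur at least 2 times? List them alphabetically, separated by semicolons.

Trigram counts meeting the condition (at least 2 times):
  and black short: 2
  paper and painter: 2

and black short; paper and painter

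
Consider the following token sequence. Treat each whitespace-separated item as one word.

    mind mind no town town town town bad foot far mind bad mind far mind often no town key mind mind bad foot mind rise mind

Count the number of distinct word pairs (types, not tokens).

18

26 tokens → 25 bigram windows in total.
Repeated bigrams (each contributes count−1 duplicates):
  town town: 3
  bad foot: 2
  far mind: 2
  mind bad: 2
  mind mind: 2
  no town: 2
7 duplicate windows → 25 − 7 = 18 distinct.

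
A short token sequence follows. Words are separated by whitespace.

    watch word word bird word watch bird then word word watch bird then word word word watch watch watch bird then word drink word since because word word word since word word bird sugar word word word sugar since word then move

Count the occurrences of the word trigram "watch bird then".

Scanning the 40 overlapping trigram windows for "watch bird then":
  position 6–8: watch bird then
  position 11–13: watch bird then
  position 19–21: watch bird then

3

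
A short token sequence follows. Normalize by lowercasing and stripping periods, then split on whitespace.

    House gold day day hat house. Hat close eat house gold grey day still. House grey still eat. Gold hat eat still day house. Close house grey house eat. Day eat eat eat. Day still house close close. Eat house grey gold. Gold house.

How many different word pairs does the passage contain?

33

44 tokens → 43 bigram windows in total.
Repeated bigrams (each contributes count−1 duplicates):
  house grey: 3
  close eat: 2
  day still: 2
  eat day: 2
  eat eat: 2
  eat house: 2
  house close: 2
  house gold: 2
  … (1 more repeated)
10 duplicate windows → 43 − 10 = 33 distinct.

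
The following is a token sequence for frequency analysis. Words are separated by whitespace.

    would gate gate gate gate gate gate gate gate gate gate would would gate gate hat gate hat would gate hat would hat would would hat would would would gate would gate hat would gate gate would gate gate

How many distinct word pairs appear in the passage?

8

39 tokens → 38 bigram windows in total.
Repeated bigrams (each contributes count−1 duplicates):
  gate gate: 12
  would gate: 7
  hat would: 5
  gate hat: 4
  would would: 4
  gate would: 3
  would hat: 2
30 duplicate windows → 38 − 30 = 8 distinct.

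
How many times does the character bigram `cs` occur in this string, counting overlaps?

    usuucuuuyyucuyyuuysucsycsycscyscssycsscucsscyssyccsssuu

Sliding a length-2 window over the 55 characters (54 positions):
  position 21–22: cs
  position 24–25: cs
  position 27–28: cs
  position 32–33: cs
  position 36–37: cs
  position 41–42: cs
  position 50–51: cs

7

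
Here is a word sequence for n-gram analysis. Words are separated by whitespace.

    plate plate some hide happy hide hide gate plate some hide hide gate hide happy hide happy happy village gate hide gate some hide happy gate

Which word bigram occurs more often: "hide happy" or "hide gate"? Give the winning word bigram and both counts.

"hide happy" (4 vs 3)

"hide happy": 4 occurrences
"hide gate": 3 occurrences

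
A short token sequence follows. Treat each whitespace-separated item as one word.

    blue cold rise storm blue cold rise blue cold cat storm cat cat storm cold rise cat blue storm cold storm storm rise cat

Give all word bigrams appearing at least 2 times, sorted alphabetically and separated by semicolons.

Bigram counts meeting the condition (at least 2 times):
  blue cold: 3
  cat storm: 2
  cold rise: 3
  rise cat: 2
  storm cold: 2

blue cold; cat storm; cold rise; rise cat; storm cold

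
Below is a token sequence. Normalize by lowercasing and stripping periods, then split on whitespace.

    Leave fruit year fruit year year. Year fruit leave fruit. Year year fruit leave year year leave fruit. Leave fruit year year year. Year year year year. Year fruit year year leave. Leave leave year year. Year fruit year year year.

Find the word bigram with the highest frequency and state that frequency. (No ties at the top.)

"year year", 16 times

Bigram frequencies (highest first):
  year year: 16
  fruit year: 6
  year fruit: 5
  leave fruit: 4
  fruit leave: 3
  leave year: 2
  … (2 more, each ≤ 2)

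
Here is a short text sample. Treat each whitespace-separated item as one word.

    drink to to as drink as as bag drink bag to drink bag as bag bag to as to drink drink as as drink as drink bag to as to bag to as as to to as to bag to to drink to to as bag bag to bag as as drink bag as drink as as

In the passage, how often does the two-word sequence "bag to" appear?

Scanning the 56 overlapping bigram windows for "bag to":
  position 10–11: bag to
  position 16–17: bag to
  position 27–28: bag to
  position 31–32: bag to
  position 39–40: bag to
  position 47–48: bag to

6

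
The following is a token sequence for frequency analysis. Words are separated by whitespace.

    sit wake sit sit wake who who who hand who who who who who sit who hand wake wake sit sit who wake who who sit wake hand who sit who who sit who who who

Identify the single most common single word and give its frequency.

Unigram frequencies (highest first):
  who: 18
  sit: 9
  wake: 6
  hand: 3

"who", 18 times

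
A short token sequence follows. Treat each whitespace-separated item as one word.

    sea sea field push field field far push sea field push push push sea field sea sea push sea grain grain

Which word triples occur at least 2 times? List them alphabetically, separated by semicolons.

Trigram counts meeting the condition (at least 2 times):
  push sea field: 2
  sea field push: 2

push sea field; sea field push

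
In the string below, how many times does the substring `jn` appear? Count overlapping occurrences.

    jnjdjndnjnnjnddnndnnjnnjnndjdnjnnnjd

7

Sliding a length-2 window over the 36 characters (35 positions):
  position 1–2: jn
  position 5–6: jn
  position 9–10: jn
  position 12–13: jn
  position 21–22: jn
  position 24–25: jn
  position 31–32: jn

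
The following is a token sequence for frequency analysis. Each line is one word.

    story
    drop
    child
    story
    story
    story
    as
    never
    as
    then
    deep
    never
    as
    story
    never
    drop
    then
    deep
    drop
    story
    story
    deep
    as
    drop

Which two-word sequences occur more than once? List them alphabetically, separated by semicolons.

Bigram counts meeting the condition (more than once):
  never as: 2
  story story: 3
  then deep: 2

never as; story story; then deep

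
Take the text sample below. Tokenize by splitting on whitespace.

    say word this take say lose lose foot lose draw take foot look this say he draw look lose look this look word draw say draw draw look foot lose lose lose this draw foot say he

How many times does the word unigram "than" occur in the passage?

Scanning the 37 tokens for "than":
  (none found)

0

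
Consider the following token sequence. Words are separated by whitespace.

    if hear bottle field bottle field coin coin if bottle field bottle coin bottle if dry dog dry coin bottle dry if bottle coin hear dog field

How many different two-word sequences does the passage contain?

20

27 tokens → 26 bigram windows in total.
Repeated bigrams (each contributes count−1 duplicates):
  bottle field: 3
  bottle coin: 2
  coin bottle: 2
  field bottle: 2
  if bottle: 2
6 duplicate windows → 26 − 6 = 20 distinct.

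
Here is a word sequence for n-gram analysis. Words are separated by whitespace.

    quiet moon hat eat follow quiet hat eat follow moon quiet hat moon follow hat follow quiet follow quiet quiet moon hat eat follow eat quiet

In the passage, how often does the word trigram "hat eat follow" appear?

3

Scanning the 24 overlapping trigram windows for "hat eat follow":
  position 3–5: hat eat follow
  position 7–9: hat eat follow
  position 22–24: hat eat follow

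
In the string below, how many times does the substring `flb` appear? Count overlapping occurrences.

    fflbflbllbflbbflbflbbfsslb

5

Sliding a length-3 window over the 26 characters (24 positions):
  position 2–4: flb
  position 5–7: flb
  position 11–13: flb
  position 15–17: flb
  position 18–20: flb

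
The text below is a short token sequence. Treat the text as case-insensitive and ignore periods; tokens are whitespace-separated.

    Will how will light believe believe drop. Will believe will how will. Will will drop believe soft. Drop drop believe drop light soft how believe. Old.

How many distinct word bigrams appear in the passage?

20

26 tokens → 25 bigram windows in total.
Repeated bigrams (each contributes count−1 duplicates):
  believe drop: 2
  drop believe: 2
  how will: 2
  will how: 2
  will will: 2
5 duplicate windows → 25 − 5 = 20 distinct.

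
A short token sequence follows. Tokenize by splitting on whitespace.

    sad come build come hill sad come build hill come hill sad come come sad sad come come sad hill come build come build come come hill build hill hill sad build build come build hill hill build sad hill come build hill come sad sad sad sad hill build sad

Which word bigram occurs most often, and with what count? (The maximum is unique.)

Bigram frequencies (highest first):
  come build: 6
  sad come: 4
  build come: 4
  build hill: 4
  hill come: 4
  sad sad: 4
  … (10 more, each ≤ 3)

"come build", 6 times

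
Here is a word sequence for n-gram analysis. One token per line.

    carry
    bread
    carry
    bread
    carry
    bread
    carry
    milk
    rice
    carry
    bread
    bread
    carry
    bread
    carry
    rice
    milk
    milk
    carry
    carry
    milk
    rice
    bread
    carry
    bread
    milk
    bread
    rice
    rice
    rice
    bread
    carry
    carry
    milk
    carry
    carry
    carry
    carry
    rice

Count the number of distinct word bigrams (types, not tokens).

16

39 tokens → 38 bigram windows in total.
Repeated bigrams (each contributes count−1 duplicates):
  bread carry: 7
  carry bread: 6
  carry carry: 5
  carry milk: 3
  carry rice: 2
  milk carry: 2
  milk rice: 2
  rice bread: 2
  … (1 more repeated)
22 duplicate windows → 38 − 22 = 16 distinct.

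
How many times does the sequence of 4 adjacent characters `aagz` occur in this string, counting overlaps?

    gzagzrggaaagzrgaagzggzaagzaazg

3

Sliding a length-4 window over the 30 characters (27 positions):
  position 10–13: aagz
  position 16–19: aagz
  position 23–26: aagz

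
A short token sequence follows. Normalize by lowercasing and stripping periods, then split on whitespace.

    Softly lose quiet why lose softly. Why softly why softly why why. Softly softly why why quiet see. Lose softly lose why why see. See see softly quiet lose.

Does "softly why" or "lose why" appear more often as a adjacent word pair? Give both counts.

"softly why" (4 vs 1)

"softly why": 4 occurrences
"lose why": 1 occurrence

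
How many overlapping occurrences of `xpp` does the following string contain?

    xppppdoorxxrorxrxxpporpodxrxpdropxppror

Sliding a length-3 window over the 39 characters (37 positions):
  position 1–3: xpp
  position 18–20: xpp
  position 34–36: xpp

3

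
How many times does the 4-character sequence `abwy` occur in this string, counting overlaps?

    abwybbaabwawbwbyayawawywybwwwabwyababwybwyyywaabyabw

3

Sliding a length-4 window over the 52 characters (49 positions):
  position 1–4: abwy
  position 30–33: abwy
  position 36–39: abwy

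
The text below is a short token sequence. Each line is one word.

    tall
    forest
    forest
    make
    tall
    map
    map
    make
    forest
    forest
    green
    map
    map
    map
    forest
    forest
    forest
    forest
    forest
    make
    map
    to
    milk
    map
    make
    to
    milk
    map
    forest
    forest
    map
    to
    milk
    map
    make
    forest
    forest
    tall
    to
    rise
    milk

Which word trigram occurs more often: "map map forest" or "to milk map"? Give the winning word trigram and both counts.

"map map forest": 1 occurrence
"to milk map": 3 occurrences

"to milk map" (3 vs 1)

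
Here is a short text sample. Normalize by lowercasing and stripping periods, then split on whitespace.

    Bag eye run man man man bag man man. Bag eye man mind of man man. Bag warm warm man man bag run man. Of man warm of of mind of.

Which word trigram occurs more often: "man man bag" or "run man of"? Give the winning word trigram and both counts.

"man man bag": 4 occurrences
"run man of": 1 occurrence

"man man bag" (4 vs 1)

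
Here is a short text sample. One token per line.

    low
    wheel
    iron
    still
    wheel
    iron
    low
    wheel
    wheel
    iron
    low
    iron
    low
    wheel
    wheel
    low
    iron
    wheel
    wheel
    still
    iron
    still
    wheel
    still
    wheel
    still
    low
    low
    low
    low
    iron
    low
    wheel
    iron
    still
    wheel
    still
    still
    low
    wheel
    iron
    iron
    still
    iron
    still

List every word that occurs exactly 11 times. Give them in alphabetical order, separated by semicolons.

iron; low

Unigram counts meeting the condition (exactly 11 times):
  iron: 11
  low: 11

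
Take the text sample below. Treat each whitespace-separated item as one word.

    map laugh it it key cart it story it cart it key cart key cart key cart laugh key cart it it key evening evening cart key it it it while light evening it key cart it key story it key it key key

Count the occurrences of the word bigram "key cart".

Scanning the 43 overlapping bigram windows for "key cart":
  position 5–6: key cart
  position 12–13: key cart
  position 14–15: key cart
  position 16–17: key cart
  position 19–20: key cart
  position 35–36: key cart

6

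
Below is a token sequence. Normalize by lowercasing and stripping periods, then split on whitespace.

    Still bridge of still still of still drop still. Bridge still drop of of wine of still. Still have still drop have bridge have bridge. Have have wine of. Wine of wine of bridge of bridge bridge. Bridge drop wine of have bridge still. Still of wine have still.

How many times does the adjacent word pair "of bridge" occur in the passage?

2

Scanning the 48 overlapping bigram windows for "of bridge":
  position 33–34: of bridge
  position 35–36: of bridge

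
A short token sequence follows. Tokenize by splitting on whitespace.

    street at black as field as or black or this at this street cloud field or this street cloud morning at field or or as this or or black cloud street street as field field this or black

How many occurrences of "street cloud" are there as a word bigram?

Scanning the 37 overlapping bigram windows for "street cloud":
  position 13–14: street cloud
  position 18–19: street cloud

2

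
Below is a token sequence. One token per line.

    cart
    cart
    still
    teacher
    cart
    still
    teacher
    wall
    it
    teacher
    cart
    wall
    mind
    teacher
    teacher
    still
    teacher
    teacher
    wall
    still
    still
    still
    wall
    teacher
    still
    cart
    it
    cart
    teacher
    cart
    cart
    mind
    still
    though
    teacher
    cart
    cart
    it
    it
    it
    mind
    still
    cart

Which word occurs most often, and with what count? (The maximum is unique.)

"cart", 11 times

Unigram frequencies (highest first):
  cart: 11
  teacher: 10
  still: 9
  it: 5
  wall: 4
  mind: 3
  … (1 more, each ≤ 1)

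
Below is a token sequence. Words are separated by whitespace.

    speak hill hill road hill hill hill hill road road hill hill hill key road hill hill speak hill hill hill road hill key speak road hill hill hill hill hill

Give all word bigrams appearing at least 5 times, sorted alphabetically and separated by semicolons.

hill hill; road hill

Bigram counts meeting the condition (at least 5 times):
  hill hill: 13
  road hill: 5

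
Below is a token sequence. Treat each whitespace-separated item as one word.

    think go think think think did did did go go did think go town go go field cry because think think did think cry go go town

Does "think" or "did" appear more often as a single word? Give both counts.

"think": 8 occurrences
"did": 5 occurrences

"think" (8 vs 5)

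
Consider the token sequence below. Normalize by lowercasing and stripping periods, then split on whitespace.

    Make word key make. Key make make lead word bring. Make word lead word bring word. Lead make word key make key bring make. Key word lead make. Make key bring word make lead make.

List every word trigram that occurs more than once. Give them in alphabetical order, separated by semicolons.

Trigram counts meeting the condition (more than once):
  key make key: 2
  lead word bring: 2
  make key bring: 2
  make word key: 2
  word key make: 2
  word lead make: 2

key make key; lead word bring; make key bring; make word key; word key make; word lead make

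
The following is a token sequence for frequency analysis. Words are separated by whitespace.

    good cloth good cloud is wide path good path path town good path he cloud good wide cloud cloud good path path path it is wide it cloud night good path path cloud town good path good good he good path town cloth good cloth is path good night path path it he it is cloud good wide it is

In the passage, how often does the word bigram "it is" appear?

Scanning the 59 overlapping bigram windows for "it is":
  position 24–25: it is
  position 54–55: it is
  position 59–60: it is

3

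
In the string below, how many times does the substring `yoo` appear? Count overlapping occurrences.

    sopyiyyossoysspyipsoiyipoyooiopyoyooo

Sliding a length-3 window over the 37 characters (35 positions):
  position 26–28: yoo
  position 34–36: yoo

2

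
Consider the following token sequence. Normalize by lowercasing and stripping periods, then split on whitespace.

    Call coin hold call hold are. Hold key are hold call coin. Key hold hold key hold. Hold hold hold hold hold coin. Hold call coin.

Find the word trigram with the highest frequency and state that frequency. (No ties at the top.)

"hold hold hold", 4 times

Trigram frequencies (highest first):
  hold hold hold: 4
  coin hold call: 2
  hold call coin: 2
  key hold hold: 2
  call coin hold: 1
  hold call hold: 1
  … (12 more, each ≤ 1)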